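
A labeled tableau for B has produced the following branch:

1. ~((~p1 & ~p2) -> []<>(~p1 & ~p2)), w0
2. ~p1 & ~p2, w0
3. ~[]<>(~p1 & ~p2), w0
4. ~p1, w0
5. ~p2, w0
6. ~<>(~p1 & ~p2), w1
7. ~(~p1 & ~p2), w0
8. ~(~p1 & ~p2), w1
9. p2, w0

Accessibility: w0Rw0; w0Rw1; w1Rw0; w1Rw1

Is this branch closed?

Both p2 and ~p2 appear at w0.

Closed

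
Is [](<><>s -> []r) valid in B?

Invalid (countermodel exists)

Tableau for the negation ~[](<><>s -> []r):
1. ~[](<><>s -> []r), w0
2. ~(<><>s -> []r), w1
3. <><>s, w1
4. ~[]r, w1
5. <>s, w2
6. ~r, w3
7. s, w4
Accessibility: w0Rw0, w0Rw1, w1Rw0, w1Rw1, w1Rw2, w1Rw3, w2Rw1, w2Rw2, w2Rw4, w3Rw1, w3Rw3, w4Rw2, w4Rw4
The negation has an open branch (countermodel exists).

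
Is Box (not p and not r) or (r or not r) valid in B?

Yes, valid

Tableau for the negation not (Box (not p and not r) or (r or not r)):
1. not (Box (not p and not r) or (r or not r)), 0
2. not Box (not p and not r), 0
3. not (r or not r), 0
4. not r, 0
5. r, 0
Accessibility: 0R0
Branch closes: r and not r both at 0.
All branches of the negation close; one closing branch shown above.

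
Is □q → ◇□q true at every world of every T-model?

Tableau for the negation ¬(□q → ◇□q):
1. ¬(□q → ◇□q), 0
2. □q, 0   [¬→-rule on 1]
3. ¬◇□q, 0   [¬→-rule on 1]
4. q, 0   [□-rule on 2 via 0R0]
5. ¬□q, 0   [¬◇-rule on 3 via 0R0]
6. ¬q, 1   [¬□-rule on 5: fresh world 1, 0R1]
7. q, 1   [□-rule on 2 via 0R1]
Accessibility: 0R0, 0R1, 1R1
Branch closes: q and ¬q both at 1.
All branches of the negation close; one closing branch shown above.

Valid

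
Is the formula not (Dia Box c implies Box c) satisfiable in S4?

1. not (Dia Box c implies Box c), 0
2. Dia Box c, 0
3. not Box c, 0
4. Box c, 1
5. c, 1
6. not c, 2
Accessibility: 0R0, 0R1, 0R2, 1R1, 2R2

Satisfiable (open branch found)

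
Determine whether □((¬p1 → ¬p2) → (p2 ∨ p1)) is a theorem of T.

Tableau for the negation ¬□((¬p1 → ¬p2) → (p2 ∨ p1)):
1. ¬□((¬p1 → ¬p2) → (p2 ∨ p1)), w0
2. ¬((¬p1 → ¬p2) → (p2 ∨ p1)), w1
3. ¬p1 → ¬p2, w1
4. ¬(p2 ∨ p1), w1
5. ¬p2, w1
6. ¬p1, w1
Accessibility: w0Rw0, w0Rw1, w1Rw1
The negation has an open branch (countermodel exists).

Invalid (countermodel exists)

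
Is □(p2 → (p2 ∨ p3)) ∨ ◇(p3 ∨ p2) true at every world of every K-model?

Tableau for the negation ¬(□(p2 → (p2 ∨ p3)) ∨ ◇(p3 ∨ p2)):
1. ¬(□(p2 → (p2 ∨ p3)) ∨ ◇(p3 ∨ p2)), u
2. ¬□(p2 → (p2 ∨ p3)), u   [¬∨-rule on 1]
3. ¬◇(p3 ∨ p2), u   [¬∨-rule on 1]
4. ¬(p2 → (p2 ∨ p3)), v   [¬□-rule on 2: fresh world v, uRv]
5. p2, v   [¬→-rule on 4]
6. ¬(p2 ∨ p3), v   [¬→-rule on 4]
7. ¬p2, v   [¬∨-rule on 6]
8. ¬p3, v   [¬∨-rule on 6]
Accessibility: uRv
Branch closes: p2 and ¬p2 both at v.
All branches of the negation close; one closing branch shown above.

Valid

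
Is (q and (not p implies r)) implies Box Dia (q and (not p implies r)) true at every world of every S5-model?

Yes, valid

Tableau for the negation not ((q and (not p implies r)) implies Box Dia (q and (not p implies r))):
1. not ((q and (not p implies r)) implies Box Dia (q and (not p implies r))), w0
2. q and (not p implies r), w0   [neg-implies-rule on 1]
3. not Box Dia (q and (not p implies r)), w0   [neg-implies-rule on 1]
4. q, w0   [and-rule on 2]
5. not p implies r, w0   [and-rule on 2]
6. r, w0   [implies-rule on 5 (branches; this branch)]
7. not Dia (q and (not p implies r)), w1   [neg-Box-rule on 3: fresh world w1, w0Rw1]
8. not (q and (not p implies r)), w0   [neg-Dia-rule on 7 via w1Rw0]
9. not (q and (not p implies r)), w1   [neg-Dia-rule on 7 via w1Rw1]
10. not (not p implies r), w0   [neg-and-rule on 8 (branches; this branch)]
11. not p, w0   [neg-implies-rule on 10]
12. not r, w0   [neg-implies-rule on 10]
Accessibility: w0Rw0, w0Rw1, w1Rw0, w1Rw1
Branch closes: r and not r both at w0.
Every branch of the negation's tableau closes; the branch above is one of them.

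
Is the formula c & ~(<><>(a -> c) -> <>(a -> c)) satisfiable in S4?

1. c & ~(<><>(a -> c) -> <>(a -> c)), 0
2. c, 0
3. ~(<><>(a -> c) -> <>(a -> c)), 0
4. <><>(a -> c), 0
5. ~<>(a -> c), 0
6. ~(a -> c), 0
7. a, 0
8. ~c, 0
Accessibility: 0R0
Branch closes: c and ~c both at 0.
(One branch shown.) All branches close.

Unsatisfiable (every branch closes)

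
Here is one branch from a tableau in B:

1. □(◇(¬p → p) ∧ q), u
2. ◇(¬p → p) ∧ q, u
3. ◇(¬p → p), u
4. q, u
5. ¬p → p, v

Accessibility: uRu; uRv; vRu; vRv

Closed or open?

Open

No atom appears with both signs at the same world.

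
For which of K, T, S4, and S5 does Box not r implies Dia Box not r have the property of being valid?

T, S4, S5

T-tableau for the negation not (Box not r implies Dia Box not r):
1. not (Box not r implies Dia Box not r), w0
2. Box not r, w0
3. not Dia Box not r, w0
4. not r, w0
5. not Box not r, w0
6. r, w1
7. not r, w1
Accessibility: w0Rw0, w0Rw1, w1Rw1
Branch closes: r and not r both at w1.
Every branch closes (one shown): valid in T, hence also in S4, S5 (every theorem of T is a theorem of S4 and S5).
K-tableau for the negation not (Box not r implies Dia Box not r):
1. not (Box not r implies Dia Box not r), w0
2. Box not r, w0
3. not Dia Box not r, w0
Complete open branch: countermodel on a K-frame, so not valid in K.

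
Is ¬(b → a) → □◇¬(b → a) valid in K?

No, not valid

Tableau for the negation ¬(¬(b → a) → □◇¬(b → a)):
1. ¬(¬(b → a) → □◇¬(b → a)), 0
2. ¬(b → a), 0
3. ¬□◇¬(b → a), 0
4. b, 0
5. ¬a, 0
6. ¬◇¬(b → a), 1
Accessibility: 0R1
The negation has an open branch (countermodel exists).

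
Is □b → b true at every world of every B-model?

Tableau for the negation ¬(□b → b):
1. ¬(□b → b), w0
2. □b, w0   [¬→-rule on 1]
3. ¬b, w0   [¬→-rule on 1]
4. b, w0   [□-rule on 2 via w0Rw0]
Accessibility: w0Rw0
Branch closes: b and ¬b both at w0.
All branches of the negation close; one closing branch shown above.

Valid in B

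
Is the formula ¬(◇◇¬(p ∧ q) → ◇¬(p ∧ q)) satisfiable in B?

Satisfiable (open branch found)

1. ¬(◇◇¬(p ∧ q) → ◇¬(p ∧ q)), u
2. ◇◇¬(p ∧ q), u   [¬→-rule on 1]
3. ¬◇¬(p ∧ q), u   [¬→-rule on 1]
4. p ∧ q, u   [¬◇-rule on 3 via uRu]
5. p, u   [∧-rule on 4]
6. q, u   [∧-rule on 4]
7. ◇¬(p ∧ q), v   [◇-rule on 2: fresh world v, uRv]
8. p ∧ q, v   [¬◇-rule on 3 via uRv]
9. p, v   [∧-rule on 8]
10. q, v   [∧-rule on 8]
11. ¬(p ∧ q), w   [◇-rule on 7: fresh world w, vRw]
12. ¬q, w   [¬∧-rule on 11 (branches; this branch)]
Accessibility: uRu, uRv, vRu, vRv, vRw, wRv, wRw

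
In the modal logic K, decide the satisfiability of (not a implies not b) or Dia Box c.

Satisfiable (open branch found)

1. (not a implies not b) or Dia Box c, w0
2. Dia Box c, w0
3. Box c, w1
Accessibility: w0Rw1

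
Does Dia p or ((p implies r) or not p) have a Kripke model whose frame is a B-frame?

Satisfiable (open branch found)

1. Dia p or ((p implies r) or not p), w0
2. (p implies r) or not p, w0
3. not p, w0
Accessibility: w0Rw0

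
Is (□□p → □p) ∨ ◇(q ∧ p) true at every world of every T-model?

Tableau for the negation ¬((□□p → □p) ∨ ◇(q ∧ p)):
1. ¬((□□p → □p) ∨ ◇(q ∧ p)), w0
2. ¬(□□p → □p), w0
3. ¬◇(q ∧ p), w0
4. □□p, w0
5. ¬□p, w0
6. ¬(q ∧ p), w0
7. □p, w0
8. p, w0
9. ¬q, w0
10. ¬p, w1
11. ¬(q ∧ p), w1
12. □p, w1
13. p, w1
Accessibility: w0Rw0, w0Rw1, w1Rw1
Branch closes: p and ¬p both at w1.
All branches of the negation close; one closing branch shown above.

Valid in T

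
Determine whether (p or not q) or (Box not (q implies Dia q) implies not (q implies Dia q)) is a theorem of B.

Valid in B

Tableau for the negation not ((p or not q) or (Box not (q implies Dia q) implies not (q implies Dia q))):
1. not ((p or not q) or (Box not (q implies Dia q) implies not (q implies Dia q))), 0
2. not (p or not q), 0   [neg-or-rule on 1]
3. not (Box not (q implies Dia q) implies not (q implies Dia q)), 0   [neg-or-rule on 1]
4. not p, 0   [neg-or-rule on 2]
5. q, 0   [neg-or-rule on 2]
6. Box not (q implies Dia q), 0   [neg-implies-rule on 3]
7. q implies Dia q, 0   [neg-implies-rule on 3]
8. not (q implies Dia q), 0   [Box-rule on 6 via 0R0]
9. not Dia q, 0   [neg-implies-rule on 8]
10. not q, 0   [neg-Dia-rule on 9 via 0R0]
Accessibility: 0R0
Branch closes: q and not q both at 0.
All branches of the negation close; one closing branch shown above.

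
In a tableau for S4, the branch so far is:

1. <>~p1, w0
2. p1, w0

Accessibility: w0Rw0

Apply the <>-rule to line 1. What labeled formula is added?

a fresh world w1 with w0Rw1, and ~p1 at w1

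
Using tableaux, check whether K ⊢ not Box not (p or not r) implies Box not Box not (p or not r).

Invalid (countermodel exists)

Tableau for the negation not (not Box not (p or not r) implies Box not Box not (p or not r)):
1. not (not Box not (p or not r) implies Box not Box not (p or not r)), 0
2. not Box not (p or not r), 0   [neg-implies-rule on 1]
3. not Box not Box not (p or not r), 0   [neg-implies-rule on 1]
4. p or not r, 1   [neg-Box-rule on 2: fresh world 1, 0R1]
5. not r, 1   [or-rule on 4 (branches; this branch)]
6. Box not (p or not r), 2   [neg-Box-rule on 3: fresh world 2, 0R2]
Accessibility: 0R1, 0R2
The negation has an open branch (countermodel exists).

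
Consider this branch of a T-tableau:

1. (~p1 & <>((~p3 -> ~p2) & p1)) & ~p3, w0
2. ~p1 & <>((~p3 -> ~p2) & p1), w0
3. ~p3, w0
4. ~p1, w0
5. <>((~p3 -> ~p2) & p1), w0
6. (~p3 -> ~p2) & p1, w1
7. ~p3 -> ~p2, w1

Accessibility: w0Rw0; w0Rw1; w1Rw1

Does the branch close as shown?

No atom appears with both signs at the same world.

No, open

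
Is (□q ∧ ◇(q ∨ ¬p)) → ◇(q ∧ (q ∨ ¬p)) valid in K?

Tableau for the negation ¬((□q ∧ ◇(q ∨ ¬p)) → ◇(q ∧ (q ∨ ¬p))):
1. ¬((□q ∧ ◇(q ∨ ¬p)) → ◇(q ∧ (q ∨ ¬p))), u
2. □q ∧ ◇(q ∨ ¬p), u
3. ¬◇(q ∧ (q ∨ ¬p)), u
4. □q, u
5. ◇(q ∨ ¬p), u
6. q ∨ ¬p, v
7. ¬(q ∧ (q ∨ ¬p)), v
8. q, v
9. ¬p, v
10. ¬(q ∨ ¬p), v
11. ¬q, v
12. p, v
Accessibility: uRv
Branch closes: q and ¬q both at v.
All branches of the negation close; one closing branch shown above.

Yes, valid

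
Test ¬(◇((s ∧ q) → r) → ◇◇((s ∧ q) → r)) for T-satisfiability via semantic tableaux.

Unsatisfiable

1. ¬(◇((s ∧ q) → r) → ◇◇((s ∧ q) → r)), u
2. ◇((s ∧ q) → r), u
3. ¬◇◇((s ∧ q) → r), u
4. ¬◇((s ∧ q) → r), u
5. ¬((s ∧ q) → r), u
6. s ∧ q, u
7. ¬r, u
8. s, u
9. q, u
10. (s ∧ q) → r, v
11. ¬◇((s ∧ q) → r), v
12. ¬((s ∧ q) → r), v
13. s ∧ q, v
14. ¬r, v
15. s, v
16. q, v
17. ¬(s ∧ q), v
18. ¬q, v
Accessibility: uRu, uRv, vRv
Branch closes: q and ¬q both at v.
(One branch shown.) All branches close.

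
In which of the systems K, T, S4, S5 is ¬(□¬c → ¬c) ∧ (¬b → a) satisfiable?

K-tableau for the formula:
1. ¬(□¬c → ¬c) ∧ (¬b → a), w0
2. ¬(□¬c → ¬c), w0
3. ¬b → a, w0
4. □¬c, w0
5. c, w0
6. a, w0
Complete open branch: satisfiable in K.
T-tableau for the formula:
1. ¬(□¬c → ¬c) ∧ (¬b → a), w0
2. ¬(□¬c → ¬c), w0
3. ¬b → a, w0
4. □¬c, w0
5. c, w0
6. ¬c, w0
Accessibility: w0Rw0
Branch closes: c and ¬c both at w0.
Every branch closes (one shown): unsatisfiable in T, hence also in S4, S5 (every S4/S5-frame is a T-frame).

K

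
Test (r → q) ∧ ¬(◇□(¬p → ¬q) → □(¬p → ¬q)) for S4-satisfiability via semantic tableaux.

Satisfiable

1. (r → q) ∧ ¬(◇□(¬p → ¬q) → □(¬p → ¬q)), 0
2. r → q, 0   [∧-rule on 1]
3. ¬(◇□(¬p → ¬q) → □(¬p → ¬q)), 0   [∧-rule on 1]
4. ◇□(¬p → ¬q), 0   [¬→-rule on 3]
5. ¬□(¬p → ¬q), 0   [¬→-rule on 3]
6. q, 0   [→-rule on 2 (branches; this branch)]
7. □(¬p → ¬q), 1   [◇-rule on 4: fresh world 1, 0R1]
8. ¬p → ¬q, 1   [□-rule on 7 via 1R1]
9. ¬q, 1   [→-rule on 8 (branches; this branch)]
10. ¬(¬p → ¬q), 2   [¬□-rule on 5: fresh world 2, 0R2]
11. ¬p, 2   [¬→-rule on 10]
12. q, 2   [¬→-rule on 10]
Accessibility: 0R0, 0R1, 0R2, 1R1, 2R2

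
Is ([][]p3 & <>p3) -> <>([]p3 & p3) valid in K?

Tableau for the negation ~(([][]p3 & <>p3) -> <>([]p3 & p3)):
1. ~(([][]p3 & <>p3) -> <>([]p3 & p3)), 0
2. [][]p3 & <>p3, 0   [~->-rule on 1]
3. ~<>([]p3 & p3), 0   [~->-rule on 1]
4. [][]p3, 0   [&-rule on 2]
5. <>p3, 0   [&-rule on 2]
6. p3, 1   [<>-rule on 5: fresh world 1, 0R1]
7. ~([]p3 & p3), 1   [~<>-rule on 3 via 0R1]
8. []p3, 1   [[]-rule on 4 via 0R1]
9. ~[]p3, 1   [~&-rule on 7 (branches; this branch)]
10. ~p3, 2   [~[]-rule on 9: fresh world 2, 1R2]
11. p3, 2   [[]-rule on 8 via 1R2]
Accessibility: 0R1, 1R2
Branch closes: p3 and ~p3 both at 2.
Every branch of the negation's tableau closes; the branch above is one of them.

Valid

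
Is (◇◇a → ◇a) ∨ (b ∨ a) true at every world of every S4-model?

Tableau for the negation ¬((◇◇a → ◇a) ∨ (b ∨ a)):
1. ¬((◇◇a → ◇a) ∨ (b ∨ a)), u
2. ¬(◇◇a → ◇a), u
3. ¬(b ∨ a), u
4. ◇◇a, u
5. ¬◇a, u
6. ¬b, u
7. ¬a, u
8. ◇a, v
9. ¬a, v
10. a, w
11. ¬a, w
Accessibility: uRu, uRv, uRw, vRv, vRw, wRw
Branch closes: a and ¬a both at w.
All branches of the negation close; one closing branch shown above.

Valid in S4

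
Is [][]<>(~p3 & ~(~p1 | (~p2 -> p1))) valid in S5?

Invalid (countermodel exists)

Tableau for the negation ~[][]<>(~p3 & ~(~p1 | (~p2 -> p1))):
1. ~[][]<>(~p3 & ~(~p1 | (~p2 -> p1))), 0
2. ~[]<>(~p3 & ~(~p1 | (~p2 -> p1))), 1   [~[]-rule on 1: fresh world 1, 0R1]
3. ~<>(~p3 & ~(~p1 | (~p2 -> p1))), 2   [~[]-rule on 2: fresh world 2, 1R2]
4. ~(~p3 & ~(~p1 | (~p2 -> p1))), 0   [~<>-rule on 3 via 2R0]
5. ~(~p3 & ~(~p1 | (~p2 -> p1))), 1   [~<>-rule on 3 via 2R1]
6. ~(~p3 & ~(~p1 | (~p2 -> p1))), 2   [~<>-rule on 3 via 2R2]
7. ~p1 | (~p2 -> p1), 0   [~&-rule on 4 (branches; this branch)]
8. ~p1 | (~p2 -> p1), 1   [~&-rule on 5 (branches; this branch)]
9. ~p1 | (~p2 -> p1), 2   [~&-rule on 6 (branches; this branch)]
10. ~p2 -> p1, 0   [|-rule on 7 (branches; this branch)]
11. ~p2 -> p1, 1   [|-rule on 8 (branches; this branch)]
12. ~p2 -> p1, 2   [|-rule on 9 (branches; this branch)]
13. p1, 0   [->-rule on 10 (branches; this branch)]
14. p1, 1   [->-rule on 11 (branches; this branch)]
15. p1, 2   [->-rule on 12 (branches; this branch)]
Accessibility: 0R0, 0R1, 0R2, 1R0, 1R1, 1R2, 2R0, 2R1, 2R2
The negation has an open branch (countermodel exists).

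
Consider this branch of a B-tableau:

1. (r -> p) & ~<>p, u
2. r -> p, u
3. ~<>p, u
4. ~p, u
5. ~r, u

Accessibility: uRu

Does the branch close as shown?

Open

There is no literal clash: for every atom and world, at most one sign appears.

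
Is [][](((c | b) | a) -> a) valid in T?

Tableau for the negation ~[][](((c | b) | a) -> a):
1. ~[][](((c | b) | a) -> a), 0
2. ~[](((c | b) | a) -> a), 1
3. ~(((c | b) | a) -> a), 2
4. (c | b) | a, 2
5. ~a, 2
6. c | b, 2
7. b, 2
Accessibility: 0R0, 0R1, 1R1, 1R2, 2R2
The negation has an open branch (countermodel exists).

Not valid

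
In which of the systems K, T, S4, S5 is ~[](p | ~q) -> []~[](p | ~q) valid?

S5

S4-tableau for the negation ~(~[](p | ~q) -> []~[](p | ~q)):
1. ~(~[](p | ~q) -> []~[](p | ~q)), u
2. ~[](p | ~q), u
3. ~[]~[](p | ~q), u
4. ~(p | ~q), v
5. ~p, v
6. q, v
7. [](p | ~q), w
8. p | ~q, w
9. ~q, w
Accessibility: uRu, uRv, uRw, vRv, wRw
Complete open branch: countermodel on an S4-frame, so not valid in S4, nor in K, T (the same frame is also a K-frame and a T-frame).
S5-tableau for the negation ~(~[](p | ~q) -> []~[](p | ~q)):
1. ~(~[](p | ~q) -> []~[](p | ~q)), u
2. ~[](p | ~q), u
3. ~[]~[](p | ~q), u
4. ~(p | ~q), v
5. ~p, v
6. q, v
7. [](p | ~q), w
8. p | ~q, u
9. p | ~q, v
10. p | ~q, w
11. ~q, u
12. ~q, v
Accessibility: uRu, uRv, uRw, vRu, vRv, vRw, wRu, wRv, wRw
Branch closes: q and ~q both at v.
Every branch closes (one shown): valid in S5.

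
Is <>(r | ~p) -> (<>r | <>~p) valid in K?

Tableau for the negation ~(<>(r | ~p) -> (<>r | <>~p)):
1. ~(<>(r | ~p) -> (<>r | <>~p)), u
2. <>(r | ~p), u
3. ~(<>r | <>~p), u
4. ~<>r, u
5. ~<>~p, u
6. r | ~p, v
7. ~r, v
8. p, v
9. ~p, v
Accessibility: uRv
Branch closes: p and ~p both at v.
Every branch of the negation's tableau closes; the branch above is one of them.

Yes, valid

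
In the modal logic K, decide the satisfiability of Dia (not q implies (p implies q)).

1. Dia (not q implies (p implies q)), w0
2. not q implies (p implies q), w1
3. p implies q, w1
4. q, w1
Accessibility: w0Rw1

Satisfiable (open branch found)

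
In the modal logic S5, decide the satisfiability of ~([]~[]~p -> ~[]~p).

1. ~([]~[]~p -> ~[]~p), 0
2. []~[]~p, 0   [~->-rule on 1]
3. []~p, 0   [~->-rule on 1]
4. ~[]~p, 0   [[]-rule on 2 via 0R0]
5. ~p, 0   [[]-rule on 3 via 0R0]
6. p, 1   [~[]-rule on 4: fresh world 1, 0R1]
7. ~[]~p, 1   [[]-rule on 2 via 0R1]
8. ~p, 1   [[]-rule on 3 via 0R1]
Accessibility: 0R0, 0R1, 1R0, 1R1
Branch closes: p and ~p both at 1.
Every branch closes; the branch above is one of them.

Unsatisfiable (every branch closes)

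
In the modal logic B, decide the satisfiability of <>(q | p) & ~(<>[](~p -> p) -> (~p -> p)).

Unsatisfiable (every branch closes)

1. <>(q | p) & ~(<>[](~p -> p) -> (~p -> p)), u
2. <>(q | p), u   [&-rule on 1]
3. ~(<>[](~p -> p) -> (~p -> p)), u   [&-rule on 1]
4. <>[](~p -> p), u   [~->-rule on 3]
5. ~(~p -> p), u   [~->-rule on 3]
6. ~p, u   [~->-rule on 5]
7. q | p, v   [<>-rule on 2: fresh world v, uRv]
8. p, v   [|-rule on 7 (branches; this branch)]
9. [](~p -> p), w   [<>-rule on 4: fresh world w, uRw]
10. ~p -> p, u   [[]-rule on 9 via wRu]
11. ~p -> p, w   [[]-rule on 9 via wRw]
12. p, u   [->-rule on 10 (branches; this branch)]
Accessibility: uRu, uRv, uRw, vRu, vRv, wRu, wRw
Branch closes: p and ~p both at u.
Every branch closes; the branch above is one of them.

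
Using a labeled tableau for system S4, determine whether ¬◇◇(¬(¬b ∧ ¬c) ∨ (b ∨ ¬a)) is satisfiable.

1. ¬◇◇(¬(¬b ∧ ¬c) ∨ (b ∨ ¬a)), 0
2. ¬◇(¬(¬b ∧ ¬c) ∨ (b ∨ ¬a)), 0
3. ¬(¬(¬b ∧ ¬c) ∨ (b ∨ ¬a)), 0
4. ¬b ∧ ¬c, 0
5. ¬(b ∨ ¬a), 0
6. ¬b, 0
7. ¬c, 0
8. a, 0
Accessibility: 0R0

Satisfiable (open branch found)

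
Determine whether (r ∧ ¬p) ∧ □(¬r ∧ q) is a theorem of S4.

Tableau for the negation ¬((r ∧ ¬p) ∧ □(¬r ∧ q)):
1. ¬((r ∧ ¬p) ∧ □(¬r ∧ q)), u
2. ¬□(¬r ∧ q), u
3. ¬(¬r ∧ q), v
4. ¬q, v
Accessibility: uRu, uRv, vRv
The negation has an open branch (countermodel exists).

Not valid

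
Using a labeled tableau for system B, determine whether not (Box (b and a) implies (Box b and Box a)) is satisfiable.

No, unsatisfiable

1. not (Box (b and a) implies (Box b and Box a)), w0
2. Box (b and a), w0
3. not (Box b and Box a), w0
4. b and a, w0
5. b, w0
6. a, w0
7. not Box a, w0
8. not a, w1
9. b and a, w1
10. b, w1
11. a, w1
Accessibility: w0Rw0, w0Rw1, w1Rw0, w1Rw1
Branch closes: a and not a both at w1.
Every branch closes; the branch above is one of them.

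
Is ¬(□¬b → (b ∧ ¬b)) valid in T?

Tableau for the negation □¬b → (b ∧ ¬b):
1. □¬b → (b ∧ ¬b), w0
2. ¬□¬b, w0
3. b, w1
Accessibility: w0Rw0, w0Rw1, w1Rw1
The negation has an open branch (countermodel exists).

Not valid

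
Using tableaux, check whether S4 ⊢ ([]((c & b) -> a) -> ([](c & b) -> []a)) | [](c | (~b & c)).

Tableau for the negation ~(([]((c & b) -> a) -> ([](c & b) -> []a)) | [](c | (~b & c))):
1. ~(([]((c & b) -> a) -> ([](c & b) -> []a)) | [](c | (~b & c))), 0
2. ~([]((c & b) -> a) -> ([](c & b) -> []a)), 0
3. ~[](c | (~b & c)), 0
4. []((c & b) -> a), 0
5. ~([](c & b) -> []a), 0
6. [](c & b), 0
7. ~[]a, 0
8. (c & b) -> a, 0
9. c & b, 0
10. c, 0
11. b, 0
12. a, 0
13. ~(c | (~b & c)), 1
14. ~c, 1
15. ~(~b & c), 1
16. (c & b) -> a, 1
17. c & b, 1
18. c, 1
19. b, 1
Accessibility: 0R0, 0R1, 1R1
Branch closes: c and ~c both at 1.
Every branch of the negation's tableau closes; the branch above is one of them.

Valid in S4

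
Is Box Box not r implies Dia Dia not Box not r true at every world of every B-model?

No, not valid

Tableau for the negation not (Box Box not r implies Dia Dia not Box not r):
1. not (Box Box not r implies Dia Dia not Box not r), w0
2. Box Box not r, w0
3. not Dia Dia not Box not r, w0
4. Box not r, w0
5. not Dia not Box not r, w0
6. not r, w0
Accessibility: w0Rw0
The negation has an open branch (countermodel exists).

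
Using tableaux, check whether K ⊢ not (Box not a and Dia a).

Tableau for the negation Box not a and Dia a:
1. Box not a and Dia a, w0
2. Box not a, w0
3. Dia a, w0
4. a, w1
5. not a, w1
Accessibility: w0Rw1
Branch closes: a and not a both at w1.
All branches of the negation close; one closing branch shown above.

Yes, valid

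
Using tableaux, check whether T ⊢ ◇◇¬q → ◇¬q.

Tableau for the negation ¬(◇◇¬q → ◇¬q):
1. ¬(◇◇¬q → ◇¬q), w0
2. ◇◇¬q, w0
3. ¬◇¬q, w0
4. q, w0
5. ◇¬q, w1
6. q, w1
7. ¬q, w2
Accessibility: w0Rw0, w0Rw1, w1Rw1, w1Rw2, w2Rw2
The negation has an open branch (countermodel exists).

No, not valid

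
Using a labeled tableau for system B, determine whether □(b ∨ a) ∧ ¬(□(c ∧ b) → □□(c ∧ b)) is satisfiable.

Satisfiable

1. □(b ∨ a) ∧ ¬(□(c ∧ b) → □□(c ∧ b)), w0
2. □(b ∨ a), w0
3. ¬(□(c ∧ b) → □□(c ∧ b)), w0
4. □(c ∧ b), w0
5. ¬□□(c ∧ b), w0
6. b ∨ a, w0
7. c ∧ b, w0
8. c, w0
9. b, w0
10. a, w0
11. ¬□(c ∧ b), w1
12. b ∨ a, w1
13. c ∧ b, w1
14. c, w1
15. b, w1
16. a, w1
17. ¬(c ∧ b), w2
18. ¬b, w2
Accessibility: w0Rw0, w0Rw1, w1Rw0, w1Rw1, w1Rw2, w2Rw1, w2Rw2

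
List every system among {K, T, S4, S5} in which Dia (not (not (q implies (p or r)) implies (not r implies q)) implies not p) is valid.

T-tableau for the negation not Dia (not (not (q implies (p or r)) implies (not r implies q)) implies not p):
1. not Dia (not (not (q implies (p or r)) implies (not r implies q)) implies not p), u
2. not (not (not (q implies (p or r)) implies (not r implies q)) implies not p), u   [neg-Dia-rule on 1 via uRu]
3. not (not (q implies (p or r)) implies (not r implies q)), u   [neg-implies-rule on 2]
4. p, u   [neg-implies-rule on 2]
5. not (q implies (p or r)), u   [neg-implies-rule on 3]
6. not (not r implies q), u   [neg-implies-rule on 3]
7. q, u   [neg-implies-rule on 5]
8. not (p or r), u   [neg-implies-rule on 5]
9. not r, u   [neg-implies-rule on 6]
10. not q, u   [neg-implies-rule on 6]
Accessibility: uRu
Branch closes: q and not q both at u.
Every branch closes (one shown): valid in T, hence also in S4, S5 (every theorem of T is a theorem of S4 and S5).
K-tableau for the negation not Dia (not (not (q implies (p or r)) implies (not r implies q)) implies not p):
1. not Dia (not (not (q implies (p or r)) implies (not r implies q)) implies not p), u
Complete open branch: countermodel on a K-frame, so not valid in K.

T, S4, S5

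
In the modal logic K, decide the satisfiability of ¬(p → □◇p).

Yes, satisfiable

1. ¬(p → □◇p), w0
2. p, w0   [¬→-rule on 1]
3. ¬□◇p, w0   [¬→-rule on 1]
4. ¬◇p, w1   [¬□-rule on 3: fresh world w1, w0Rw1]
Accessibility: w0Rw1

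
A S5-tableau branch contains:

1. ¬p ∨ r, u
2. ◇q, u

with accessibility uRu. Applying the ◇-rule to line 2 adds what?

a fresh world v with uRv, and q at v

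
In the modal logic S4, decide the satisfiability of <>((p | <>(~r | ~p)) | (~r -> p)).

Satisfiable (open branch found)

1. <>((p | <>(~r | ~p)) | (~r -> p)), 0
2. (p | <>(~r | ~p)) | (~r -> p), 1
3. ~r -> p, 1
4. p, 1
Accessibility: 0R0, 0R1, 1R1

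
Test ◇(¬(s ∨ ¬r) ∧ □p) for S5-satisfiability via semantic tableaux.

1. ◇(¬(s ∨ ¬r) ∧ □p), w0
2. ¬(s ∨ ¬r) ∧ □p, w1   [◇-rule on 1: fresh world w1, w0Rw1]
3. ¬(s ∨ ¬r), w1   [∧-rule on 2]
4. □p, w1   [∧-rule on 2]
5. ¬s, w1   [¬∨-rule on 3]
6. r, w1   [¬∨-rule on 3]
7. p, w0   [□-rule on 4 via w1Rw0]
8. p, w1   [□-rule on 4 via w1Rw1]
Accessibility: w0Rw0, w0Rw1, w1Rw0, w1Rw1

Satisfiable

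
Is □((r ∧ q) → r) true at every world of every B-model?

Yes, valid

Tableau for the negation ¬□((r ∧ q) → r):
1. ¬□((r ∧ q) → r), u
2. ¬((r ∧ q) → r), v
3. r ∧ q, v
4. ¬r, v
5. r, v
6. q, v
Accessibility: uRu, uRv, vRu, vRv
Branch closes: r and ¬r both at v.
Every branch of the negation's tableau closes; the branch above is one of them.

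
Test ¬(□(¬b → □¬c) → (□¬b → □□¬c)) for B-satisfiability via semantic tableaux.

1. ¬(□(¬b → □¬c) → (□¬b → □□¬c)), w0
2. □(¬b → □¬c), w0   [¬→-rule on 1]
3. ¬(□¬b → □□¬c), w0   [¬→-rule on 1]
4. □¬b, w0   [¬→-rule on 3]
5. ¬□□¬c, w0   [¬→-rule on 3]
6. ¬b → □¬c, w0   [□-rule on 2 via w0Rw0]
7. ¬b, w0   [□-rule on 4 via w0Rw0]
8. □¬c, w0   [→-rule on 6 (branches; this branch)]
9. ¬c, w0   [□-rule on 8 via w0Rw0]
10. ¬□¬c, w1   [¬□-rule on 5: fresh world w1, w0Rw1]
11. ¬b → □¬c, w1   [□-rule on 2 via w0Rw1]
12. ¬b, w1   [□-rule on 4 via w0Rw1]
13. ¬c, w1   [□-rule on 8 via w0Rw1]
14. □¬c, w1   [→-rule on 11 (branches; this branch)]
15. c, w2   [¬□-rule on 10: fresh world w2, w1Rw2]
16. ¬c, w2   [□-rule on 14 via w1Rw2]
Accessibility: w0Rw0, w0Rw1, w1Rw0, w1Rw1, w1Rw2, w2Rw1, w2Rw2
Branch closes: c and ¬c both at w2.
Every branch closes; the branch above is one of them.

Unsatisfiable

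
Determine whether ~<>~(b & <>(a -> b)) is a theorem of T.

Tableau for the negation <>~(b & <>(a -> b)):
1. <>~(b & <>(a -> b)), u
2. ~(b & <>(a -> b)), v
3. ~<>(a -> b), v
4. ~(a -> b), v
5. a, v
6. ~b, v
Accessibility: uRu, uRv, vRv
The negation has an open branch (countermodel exists).

Not valid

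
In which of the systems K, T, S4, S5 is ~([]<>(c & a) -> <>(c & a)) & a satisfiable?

K

K-tableau for the formula:
1. ~([]<>(c & a) -> <>(c & a)) & a, 0
2. ~([]<>(c & a) -> <>(c & a)), 0
3. a, 0
4. []<>(c & a), 0
5. ~<>(c & a), 0
Complete open branch: satisfiable in K.
T-tableau for the formula:
1. ~([]<>(c & a) -> <>(c & a)) & a, 0
2. ~([]<>(c & a) -> <>(c & a)), 0
3. a, 0
4. []<>(c & a), 0
5. ~<>(c & a), 0
6. <>(c & a), 0
7. ~(c & a), 0
8. ~c, 0
9. c & a, 1
10. c, 1
11. a, 1
12. <>(c & a), 1
13. ~(c & a), 1
14. ~a, 1
Accessibility: 0R0, 0R1, 1R1
Branch closes: a and ~a both at 1.
Every branch closes (one shown): unsatisfiable in T, hence also in S4, S5 (every S4/S5-frame is a T-frame).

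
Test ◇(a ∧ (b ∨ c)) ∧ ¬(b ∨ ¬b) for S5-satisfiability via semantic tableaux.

1. ◇(a ∧ (b ∨ c)) ∧ ¬(b ∨ ¬b), 0
2. ◇(a ∧ (b ∨ c)), 0
3. ¬(b ∨ ¬b), 0
4. ¬b, 0
5. b, 0
Accessibility: 0R0
Branch closes: b and ¬b both at 0.
All branches of the tableau close; one closing branch shown above.

Unsatisfiable (every branch closes)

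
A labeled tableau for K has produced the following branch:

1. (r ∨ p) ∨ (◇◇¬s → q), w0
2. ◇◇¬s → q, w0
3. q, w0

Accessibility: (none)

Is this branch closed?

There is no literal clash: for every atom and world, at most one sign appears.

Open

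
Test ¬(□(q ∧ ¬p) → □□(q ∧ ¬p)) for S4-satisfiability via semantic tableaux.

1. ¬(□(q ∧ ¬p) → □□(q ∧ ¬p)), w0
2. □(q ∧ ¬p), w0   [¬→-rule on 1]
3. ¬□□(q ∧ ¬p), w0   [¬→-rule on 1]
4. q ∧ ¬p, w0   [□-rule on 2 via w0Rw0]
5. q, w0   [∧-rule on 4]
6. ¬p, w0   [∧-rule on 4]
7. ¬□(q ∧ ¬p), w1   [¬□-rule on 3: fresh world w1, w0Rw1]
8. q ∧ ¬p, w1   [□-rule on 2 via w0Rw1]
9. q, w1   [∧-rule on 8]
10. ¬p, w1   [∧-rule on 8]
11. ¬(q ∧ ¬p), w2   [¬□-rule on 7: fresh world w2, w1Rw2]
12. q ∧ ¬p, w2   [□-rule on 2 via w0Rw2]
13. q, w2   [∧-rule on 12]
14. ¬p, w2   [∧-rule on 12]
15. p, w2   [¬∧-rule on 11 (branches; this branch)]
Accessibility: w0Rw0, w0Rw1, w0Rw2, w1Rw1, w1Rw2, w2Rw2
Branch closes: p and ¬p both at w2.
All branches of the tableau close; one closing branch shown above.

No, unsatisfiable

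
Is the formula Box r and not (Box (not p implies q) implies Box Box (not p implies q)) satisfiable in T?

1. Box r and not (Box (not p implies q) implies Box Box (not p implies q)), w0
2. Box r, w0
3. not (Box (not p implies q) implies Box Box (not p implies q)), w0
4. Box (not p implies q), w0
5. not Box Box (not p implies q), w0
6. r, w0
7. not p implies q, w0
8. q, w0
9. not Box (not p implies q), w1
10. r, w1
11. not p implies q, w1
12. q, w1
13. not (not p implies q), w2
14. not p, w2
15. not q, w2
Accessibility: w0Rw0, w0Rw1, w1Rw1, w1Rw2, w2Rw2

Yes, satisfiable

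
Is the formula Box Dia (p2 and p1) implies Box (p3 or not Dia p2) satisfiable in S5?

1. Box Dia (p2 and p1) implies Box (p3 or not Dia p2), 0
2. Box (p3 or not Dia p2), 0   [implies-rule on 1 (branches; this branch)]
3. p3 or not Dia p2, 0   [Box-rule on 2 via 0R0]
4. not Dia p2, 0   [or-rule on 3 (branches; this branch)]
5. not p2, 0   [neg-Dia-rule on 4 via 0R0]
Accessibility: 0R0

Satisfiable (open branch found)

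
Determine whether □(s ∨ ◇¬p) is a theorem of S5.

Tableau for the negation ¬□(s ∨ ◇¬p):
1. ¬□(s ∨ ◇¬p), w0
2. ¬(s ∨ ◇¬p), w1   [¬□-rule on 1: fresh world w1, w0Rw1]
3. ¬s, w1   [¬∨-rule on 2]
4. ¬◇¬p, w1   [¬∨-rule on 2]
5. p, w0   [¬◇-rule on 4 via w1Rw0]
6. p, w1   [¬◇-rule on 4 via w1Rw1]
Accessibility: w0Rw0, w0Rw1, w1Rw0, w1Rw1
The negation has an open branch (countermodel exists).

Not valid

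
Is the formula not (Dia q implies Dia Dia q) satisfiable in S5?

1. not (Dia q implies Dia Dia q), w0
2. Dia q, w0
3. not Dia Dia q, w0
4. not Dia q, w0
5. not q, w0
6. q, w1
7. not Dia q, w1
8. not q, w1
Accessibility: w0Rw0, w0Rw1, w1Rw0, w1Rw1
Branch closes: q and not q both at w1.
All branches of the tableau close; one closing branch shown above.

Unsatisfiable (every branch closes)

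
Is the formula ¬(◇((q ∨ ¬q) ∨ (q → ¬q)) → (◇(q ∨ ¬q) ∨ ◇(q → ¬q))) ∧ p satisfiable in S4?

1. ¬(◇((q ∨ ¬q) ∨ (q → ¬q)) → (◇(q ∨ ¬q) ∨ ◇(q → ¬q))) ∧ p, 0
2. ¬(◇((q ∨ ¬q) ∨ (q → ¬q)) → (◇(q ∨ ¬q) ∨ ◇(q → ¬q))), 0   [∧-rule on 1]
3. p, 0   [∧-rule on 1]
4. ◇((q ∨ ¬q) ∨ (q → ¬q)), 0   [¬→-rule on 2]
5. ¬(◇(q ∨ ¬q) ∨ ◇(q → ¬q)), 0   [¬→-rule on 2]
6. ¬◇(q ∨ ¬q), 0   [¬∨-rule on 5]
7. ¬◇(q → ¬q), 0   [¬∨-rule on 5]
8. ¬(q ∨ ¬q), 0   [¬◇-rule on 6 via 0R0]
9. ¬q, 0   [¬∨-rule on 8]
10. q, 0   [¬∨-rule on 8]
Accessibility: 0R0
Branch closes: q and ¬q both at 0.
All branches of the tableau close; one closing branch shown above.

Unsatisfiable (every branch closes)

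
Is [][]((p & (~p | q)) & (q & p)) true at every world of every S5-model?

Invalid (countermodel exists)

Tableau for the negation ~[][]((p & (~p | q)) & (q & p)):
1. ~[][]((p & (~p | q)) & (q & p)), w0
2. ~[]((p & (~p | q)) & (q & p)), w1   [~[]-rule on 1: fresh world w1, w0Rw1]
3. ~((p & (~p | q)) & (q & p)), w2   [~[]-rule on 2: fresh world w2, w1Rw2]
4. ~(q & p), w2   [~&-rule on 3 (branches; this branch)]
5. ~p, w2   [~&-rule on 4 (branches; this branch)]
Accessibility: w0Rw0, w0Rw1, w0Rw2, w1Rw0, w1Rw1, w1Rw2, w2Rw0, w2Rw1, w2Rw2
The negation has an open branch (countermodel exists).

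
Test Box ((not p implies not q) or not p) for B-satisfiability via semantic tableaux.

Satisfiable

1. Box ((not p implies not q) or not p), u
2. (not p implies not q) or not p, u
3. not p, u
Accessibility: uRu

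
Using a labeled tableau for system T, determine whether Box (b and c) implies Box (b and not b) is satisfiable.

1. Box (b and c) implies Box (b and not b), w0
2. not Box (b and c), w0
3. not (b and c), w1
4. not c, w1
Accessibility: w0Rw0, w0Rw1, w1Rw1

Yes, satisfiable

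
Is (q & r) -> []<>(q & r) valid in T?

Tableau for the negation ~((q & r) -> []<>(q & r)):
1. ~((q & r) -> []<>(q & r)), w0
2. q & r, w0
3. ~[]<>(q & r), w0
4. q, w0
5. r, w0
6. ~<>(q & r), w1
7. ~(q & r), w1
8. ~r, w1
Accessibility: w0Rw0, w0Rw1, w1Rw1
The negation has an open branch (countermodel exists).

Invalid (countermodel exists)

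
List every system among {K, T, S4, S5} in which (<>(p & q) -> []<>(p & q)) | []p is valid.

S5

S5-tableau for the negation ~((<>(p & q) -> []<>(p & q)) | []p):
1. ~((<>(p & q) -> []<>(p & q)) | []p), u
2. ~(<>(p & q) -> []<>(p & q)), u
3. ~[]p, u
4. <>(p & q), u
5. ~[]<>(p & q), u
6. ~p, v
7. p & q, w
8. p, w
9. q, w
10. ~<>(p & q), x
11. ~(p & q), u
12. ~(p & q), v
13. ~(p & q), w
14. ~(p & q), x
15. ~q, u
16. ~q, v
17. ~q, w
Accessibility: uRu, uRv, uRw, uRx, vRu, vRv, vRw, vRx, wRu, wRv, wRw, wRx, xRu, xRv, xRw, xRx
Branch closes: q and ~q both at w.
Every branch closes (one shown): valid in S5.
S4-tableau for the negation ~((<>(p & q) -> []<>(p & q)) | []p):
1. ~((<>(p & q) -> []<>(p & q)) | []p), u
2. ~(<>(p & q) -> []<>(p & q)), u
3. ~[]p, u
4. <>(p & q), u
5. ~[]<>(p & q), u
6. ~p, v
7. p & q, w
8. p, w
9. q, w
10. ~<>(p & q), x
11. ~(p & q), x
12. ~q, x
Accessibility: uRu, uRv, uRw, uRx, vRv, wRw, xRx
Complete open branch: countermodel on an S4-frame, so not valid in S4, nor in K, T (the same frame is also a K-frame and a T-frame).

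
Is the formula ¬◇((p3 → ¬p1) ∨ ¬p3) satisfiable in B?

Satisfiable

1. ¬◇((p3 → ¬p1) ∨ ¬p3), u
2. ¬((p3 → ¬p1) ∨ ¬p3), u
3. ¬(p3 → ¬p1), u
4. p3, u
5. p1, u
Accessibility: uRu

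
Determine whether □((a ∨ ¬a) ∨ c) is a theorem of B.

Yes, valid

Tableau for the negation ¬□((a ∨ ¬a) ∨ c):
1. ¬□((a ∨ ¬a) ∨ c), w0
2. ¬((a ∨ ¬a) ∨ c), w1
3. ¬(a ∨ ¬a), w1
4. ¬c, w1
5. ¬a, w1
6. a, w1
Accessibility: w0Rw0, w0Rw1, w1Rw0, w1Rw1
Branch closes: a and ¬a both at w1.
Every branch of the negation's tableau closes; the branch above is one of them.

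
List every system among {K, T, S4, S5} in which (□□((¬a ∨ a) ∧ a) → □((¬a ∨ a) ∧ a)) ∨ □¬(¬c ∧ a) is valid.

T, S4, S5

K-tableau for the negation ¬((□□((¬a ∨ a) ∧ a) → □((¬a ∨ a) ∧ a)) ∨ □¬(¬c ∧ a)):
1. ¬((□□((¬a ∨ a) ∧ a) → □((¬a ∨ a) ∧ a)) ∨ □¬(¬c ∧ a)), 0
2. ¬(□□((¬a ∨ a) ∧ a) → □((¬a ∨ a) ∧ a)), 0
3. ¬□¬(¬c ∧ a), 0
4. □□((¬a ∨ a) ∧ a), 0
5. ¬□((¬a ∨ a) ∧ a), 0
6. ¬c ∧ a, 1
7. ¬c, 1
8. a, 1
9. □((¬a ∨ a) ∧ a), 1
10. ¬((¬a ∨ a) ∧ a), 2
11. □((¬a ∨ a) ∧ a), 2
12. ¬a, 2
Accessibility: 0R1, 0R2
Complete open branch: countermodel on a K-frame, so not valid in K.
T-tableau for the negation ¬((□□((¬a ∨ a) ∧ a) → □((¬a ∨ a) ∧ a)) ∨ □¬(¬c ∧ a)):
1. ¬((□□((¬a ∨ a) ∧ a) → □((¬a ∨ a) ∧ a)) ∨ □¬(¬c ∧ a)), 0
2. ¬(□□((¬a ∨ a) ∧ a) → □((¬a ∨ a) ∧ a)), 0
3. ¬□¬(¬c ∧ a), 0
4. □□((¬a ∨ a) ∧ a), 0
5. ¬□((¬a ∨ a) ∧ a), 0
6. □((¬a ∨ a) ∧ a), 0
7. (¬a ∨ a) ∧ a, 0
8. ¬a ∨ a, 0
9. a, 0
10. ¬c ∧ a, 1
11. ¬c, 1
12. a, 1
13. □((¬a ∨ a) ∧ a), 1
14. (¬a ∨ a) ∧ a, 1
15. ¬a ∨ a, 1
16. ¬((¬a ∨ a) ∧ a), 2
17. □((¬a ∨ a) ∧ a), 2
18. (¬a ∨ a) ∧ a, 2
19. ¬a ∨ a, 2
20. a, 2
21. ¬(¬a ∨ a), 2
22. ¬a, 2
Accessibility: 0R0, 0R1, 0R2, 1R1, 2R2
Branch closes: a and ¬a both at 2.
Every branch closes (one shown): valid in T, hence also in S4, S5 (every theorem of T is a theorem of S4 and S5).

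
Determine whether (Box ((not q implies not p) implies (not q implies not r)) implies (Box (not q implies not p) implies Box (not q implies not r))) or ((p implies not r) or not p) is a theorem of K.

Tableau for the negation not ((Box ((not q implies not p) implies (not q implies not r)) implies (Box (not q implies not p) implies Box (not q implies not r))) or ((p implies not r) or not p)):
1. not ((Box ((not q implies not p) implies (not q implies not r)) implies (Box (not q implies not p) implies Box (not q implies not r))) or ((p implies not r) or not p)), u
2. not (Box ((not q implies not p) implies (not q implies not r)) implies (Box (not q implies not p) implies Box (not q implies not r))), u
3. not ((p implies not r) or not p), u
4. Box ((not q implies not p) implies (not q implies not r)), u
5. not (Box (not q implies not p) implies Box (not q implies not r)), u
6. not (p implies not r), u
7. p, u
8. Box (not q implies not p), u
9. not Box (not q implies not r), u
10. r, u
11. not (not q implies not r), v
12. not q, v
13. r, v
14. (not q implies not p) implies (not q implies not r), v
15. not q implies not p, v
16. not q implies not r, v
17. not p, v
18. not r, v
Accessibility: uRv
Branch closes: r and not r both at v.
All branches of the negation close; one closing branch shown above.

Valid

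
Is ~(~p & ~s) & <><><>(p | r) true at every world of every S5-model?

Tableau for the negation ~(~(~p & ~s) & <><><>(p | r)):
1. ~(~(~p & ~s) & <><><>(p | r)), 0
2. ~<><><>(p | r), 0   [~&-rule on 1 (branches; this branch)]
3. ~<><>(p | r), 0   [~<>-rule on 2 via 0R0]
4. ~<>(p | r), 0   [~<>-rule on 3 via 0R0]
5. ~(p | r), 0   [~<>-rule on 4 via 0R0]
6. ~p, 0   [~|-rule on 5]
7. ~r, 0   [~|-rule on 5]
Accessibility: 0R0
The negation has an open branch (countermodel exists).

Invalid (countermodel exists)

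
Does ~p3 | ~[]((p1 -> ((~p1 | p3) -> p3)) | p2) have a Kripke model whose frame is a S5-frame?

Satisfiable (open branch found)

1. ~p3 | ~[]((p1 -> ((~p1 | p3) -> p3)) | p2), 0
2. ~p3, 0
Accessibility: 0R0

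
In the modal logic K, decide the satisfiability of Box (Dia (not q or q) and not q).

Satisfiable (open branch found)

1. Box (Dia (not q or q) and not q), u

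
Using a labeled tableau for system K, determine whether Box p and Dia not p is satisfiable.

1. Box p and Dia not p, 0
2. Box p, 0
3. Dia not p, 0
4. not p, 1
5. p, 1
Accessibility: 0R1
Branch closes: p and not p both at 1.
(One branch shown.) All branches close.

Unsatisfiable (every branch closes)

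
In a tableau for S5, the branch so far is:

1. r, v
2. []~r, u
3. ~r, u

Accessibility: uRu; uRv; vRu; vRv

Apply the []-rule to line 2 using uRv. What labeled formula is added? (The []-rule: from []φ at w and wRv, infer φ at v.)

~r, v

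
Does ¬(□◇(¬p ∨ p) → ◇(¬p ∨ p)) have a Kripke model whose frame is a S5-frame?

1. ¬(□◇(¬p ∨ p) → ◇(¬p ∨ p)), 0
2. □◇(¬p ∨ p), 0   [¬→-rule on 1]
3. ¬◇(¬p ∨ p), 0   [¬→-rule on 1]
4. ◇(¬p ∨ p), 0   [□-rule on 2 via 0R0]
5. ¬(¬p ∨ p), 0   [¬◇-rule on 3 via 0R0]
6. p, 0   [¬∨-rule on 5]
7. ¬p, 0   [¬∨-rule on 5]
Accessibility: 0R0
Branch closes: p and ¬p both at 0.
Every branch closes; the branch above is one of them.

No, unsatisfiable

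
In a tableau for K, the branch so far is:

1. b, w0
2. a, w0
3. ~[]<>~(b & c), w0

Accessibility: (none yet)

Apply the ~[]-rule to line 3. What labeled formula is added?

a fresh world w1 with w0Rw1, and ~<>~(b & c) at w1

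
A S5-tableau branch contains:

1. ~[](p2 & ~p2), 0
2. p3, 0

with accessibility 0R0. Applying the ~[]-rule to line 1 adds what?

a fresh world 1 with 0R1, and ~(p2 & ~p2) at 1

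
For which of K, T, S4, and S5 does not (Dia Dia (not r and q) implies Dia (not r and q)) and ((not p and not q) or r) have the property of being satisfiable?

K, T

S4-tableau for the formula:
1. not (Dia Dia (not r and q) implies Dia (not r and q)) and ((not p and not q) or r), w0
2. not (Dia Dia (not r and q) implies Dia (not r and q)), w0
3. (not p and not q) or r, w0
4. Dia Dia (not r and q), w0
5. not Dia (not r and q), w0
6. not (not r and q), w0
7. not p and not q, w0
8. not p, w0
9. not q, w0
10. Dia (not r and q), w1
11. not (not r and q), w1
12. not q, w1
13. not r and q, w2
14. not r, w2
15. q, w2
16. not (not r and q), w2
17. not q, w2
Accessibility: w0Rw0, w0Rw1, w0Rw2, w1Rw1, w1Rw2, w2Rw2
Branch closes: q and not q both at w2.
Every branch closes (one shown): unsatisfiable in S4, hence also in S5 (every S5-frame is an S4-frame).
T-tableau for the formula:
1. not (Dia Dia (not r and q) implies Dia (not r and q)) and ((not p and not q) or r), w0
2. not (Dia Dia (not r and q) implies Dia (not r and q)), w0
3. (not p and not q) or r, w0
4. Dia Dia (not r and q), w0
5. not Dia (not r and q), w0
6. not (not r and q), w0
7. r, w0
8. not q, w0
9. Dia (not r and q), w1
10. not (not r and q), w1
11. not q, w1
12. not r and q, w2
13. not r, w2
14. q, w2
Accessibility: w0Rw0, w0Rw1, w1Rw1, w1Rw2, w2Rw2
Complete open branch: satisfiable in T, hence also in K (this T-model is also a K-model).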